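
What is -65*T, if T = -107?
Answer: 6955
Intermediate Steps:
-65*T = -65*(-107) = 6955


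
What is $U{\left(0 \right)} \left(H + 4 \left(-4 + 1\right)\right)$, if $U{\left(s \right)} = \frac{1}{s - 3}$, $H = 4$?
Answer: $\frac{8}{3} \approx 2.6667$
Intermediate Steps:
$U{\left(s \right)} = \frac{1}{-3 + s}$
$U{\left(0 \right)} \left(H + 4 \left(-4 + 1\right)\right) = \frac{4 + 4 \left(-4 + 1\right)}{-3 + 0} = \frac{4 + 4 \left(-3\right)}{-3} = - \frac{4 - 12}{3} = \left(- \frac{1}{3}\right) \left(-8\right) = \frac{8}{3}$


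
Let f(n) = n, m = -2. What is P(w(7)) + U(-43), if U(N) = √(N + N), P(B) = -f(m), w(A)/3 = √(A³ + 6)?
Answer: 2 + I*√86 ≈ 2.0 + 9.2736*I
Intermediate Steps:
w(A) = 3*√(6 + A³) (w(A) = 3*√(A³ + 6) = 3*√(6 + A³))
P(B) = 2 (P(B) = -1*(-2) = 2)
U(N) = √2*√N (U(N) = √(2*N) = √2*√N)
P(w(7)) + U(-43) = 2 + √2*√(-43) = 2 + √2*(I*√43) = 2 + I*√86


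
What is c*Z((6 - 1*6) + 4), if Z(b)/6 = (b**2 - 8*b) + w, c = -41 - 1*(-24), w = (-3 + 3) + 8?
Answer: 816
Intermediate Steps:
w = 8 (w = 0 + 8 = 8)
c = -17 (c = -41 + 24 = -17)
Z(b) = 48 - 48*b + 6*b**2 (Z(b) = 6*((b**2 - 8*b) + 8) = 6*(8 + b**2 - 8*b) = 48 - 48*b + 6*b**2)
c*Z((6 - 1*6) + 4) = -17*(48 - 48*((6 - 1*6) + 4) + 6*((6 - 1*6) + 4)**2) = -17*(48 - 48*((6 - 6) + 4) + 6*((6 - 6) + 4)**2) = -17*(48 - 48*(0 + 4) + 6*(0 + 4)**2) = -17*(48 - 48*4 + 6*4**2) = -17*(48 - 192 + 6*16) = -17*(48 - 192 + 96) = -17*(-48) = 816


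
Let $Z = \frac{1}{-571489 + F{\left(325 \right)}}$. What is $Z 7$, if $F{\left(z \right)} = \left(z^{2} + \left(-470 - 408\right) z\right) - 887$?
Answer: $- \frac{1}{107443} \approx -9.3073 \cdot 10^{-6}$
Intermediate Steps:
$F{\left(z \right)} = -887 + z^{2} - 878 z$ ($F{\left(z \right)} = \left(z^{2} - 878 z\right) - 887 = -887 + z^{2} - 878 z$)
$Z = - \frac{1}{752101}$ ($Z = \frac{1}{-571489 - \left(286237 - 105625\right)} = \frac{1}{-571489 - 180612} = \frac{1}{-752101} = - \frac{1}{752101} \approx -1.3296 \cdot 10^{-6}$)
$Z 7 = \left(- \frac{1}{752101}\right) 7 = - \frac{1}{107443}$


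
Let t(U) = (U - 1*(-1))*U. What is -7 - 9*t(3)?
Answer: -115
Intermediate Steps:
t(U) = U*(1 + U) (t(U) = (U + 1)*U = (1 + U)*U = U*(1 + U))
-7 - 9*t(3) = -7 - 27*(1 + 3) = -7 - 27*4 = -7 - 9*12 = -7 - 108 = -115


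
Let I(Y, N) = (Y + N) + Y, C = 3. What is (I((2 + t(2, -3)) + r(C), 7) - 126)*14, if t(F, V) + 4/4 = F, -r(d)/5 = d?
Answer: -2002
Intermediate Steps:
r(d) = -5*d
t(F, V) = -1 + F
I(Y, N) = N + 2*Y (I(Y, N) = (N + Y) + Y = N + 2*Y)
(I((2 + t(2, -3)) + r(C), 7) - 126)*14 = ((7 + 2*((2 + (-1 + 2)) - 5*3)) - 126)*14 = ((7 + 2*((2 + 1) - 15)) - 126)*14 = ((7 + 2*(3 - 15)) - 126)*14 = ((7 + 2*(-12)) - 126)*14 = ((7 - 24) - 126)*14 = (-17 - 126)*14 = -143*14 = -2002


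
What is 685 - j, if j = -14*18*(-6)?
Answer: -827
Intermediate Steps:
j = 1512 (j = -252*(-6) = 1512)
685 - j = 685 - 1*1512 = 685 - 1512 = -827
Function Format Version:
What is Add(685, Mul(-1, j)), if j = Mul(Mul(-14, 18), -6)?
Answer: -827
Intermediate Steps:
j = 1512 (j = Mul(-252, -6) = 1512)
Add(685, Mul(-1, j)) = Add(685, Mul(-1, 1512)) = Add(685, -1512) = -827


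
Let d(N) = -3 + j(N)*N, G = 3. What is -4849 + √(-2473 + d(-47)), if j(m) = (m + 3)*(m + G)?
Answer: -4849 + 2*I*√23367 ≈ -4849.0 + 305.73*I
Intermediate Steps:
j(m) = (3 + m)² (j(m) = (m + 3)*(m + 3) = (3 + m)*(3 + m) = (3 + m)²)
d(N) = -3 + N*(9 + N² + 6*N) (d(N) = -3 + (9 + N² + 6*N)*N = -3 + N*(9 + N² + 6*N))
-4849 + √(-2473 + d(-47)) = -4849 + √(-2473 + (-3 - 47*(9 + (-47)² + 6*(-47)))) = -4849 + √(-2473 + (-3 - 47*(9 + 2209 - 282))) = -4849 + √(-2473 + (-3 - 47*1936)) = -4849 + √(-2473 + (-3 - 90992)) = -4849 + √(-2473 - 90995) = -4849 + √(-93468) = -4849 + 2*I*√23367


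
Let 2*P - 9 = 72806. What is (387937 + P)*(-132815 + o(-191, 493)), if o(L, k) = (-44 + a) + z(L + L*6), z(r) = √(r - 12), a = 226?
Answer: -112564168137/2 + 848689*I*√1349/2 ≈ -5.6282e+10 + 1.5586e+7*I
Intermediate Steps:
P = 72815/2 (P = 9/2 + (½)*72806 = 9/2 + 36403 = 72815/2 ≈ 36408.)
z(r) = √(-12 + r)
o(L, k) = 182 + √(-12 + 7*L) (o(L, k) = (-44 + 226) + √(-12 + (L + L*6)) = 182 + √(-12 + (L + 6*L)) = 182 + √(-12 + 7*L))
(387937 + P)*(-132815 + o(-191, 493)) = (387937 + 72815/2)*(-132815 + (182 + √(-12 + 7*(-191)))) = 848689*(-132815 + (182 + √(-12 - 1337)))/2 = 848689*(-132815 + (182 + √(-1349)))/2 = 848689*(-132815 + (182 + I*√1349))/2 = 848689*(-132633 + I*√1349)/2 = -112564168137/2 + 848689*I*√1349/2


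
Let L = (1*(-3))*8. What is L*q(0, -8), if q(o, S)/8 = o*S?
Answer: 0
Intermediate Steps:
q(o, S) = 8*S*o (q(o, S) = 8*(o*S) = 8*(S*o) = 8*S*o)
L = -24 (L = -3*8 = -24)
L*q(0, -8) = -192*(-8)*0 = -24*0 = 0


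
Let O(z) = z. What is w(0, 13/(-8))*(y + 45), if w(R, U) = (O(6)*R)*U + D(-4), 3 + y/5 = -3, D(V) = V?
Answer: -60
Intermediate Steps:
y = -30 (y = -15 + 5*(-3) = -15 - 15 = -30)
w(R, U) = -4 + 6*R*U (w(R, U) = (6*R)*U - 4 = 6*R*U - 4 = -4 + 6*R*U)
w(0, 13/(-8))*(y + 45) = (-4 + 6*0*(13/(-8)))*(-30 + 45) = (-4 + 6*0*(13*(-1/8)))*15 = (-4 + 6*0*(-13/8))*15 = (-4 + 0)*15 = -4*15 = -60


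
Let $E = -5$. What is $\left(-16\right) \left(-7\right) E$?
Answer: $-560$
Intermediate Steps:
$\left(-16\right) \left(-7\right) E = \left(-16\right) \left(-7\right) \left(-5\right) = 112 \left(-5\right) = -560$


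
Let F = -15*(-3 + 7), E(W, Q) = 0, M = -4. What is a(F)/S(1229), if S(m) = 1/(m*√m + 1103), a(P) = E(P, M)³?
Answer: 0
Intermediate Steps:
F = -60 (F = -15*4 = -60)
a(P) = 0 (a(P) = 0³ = 0)
S(m) = 1/(1103 + m^(3/2)) (S(m) = 1/(m^(3/2) + 1103) = 1/(1103 + m^(3/2)))
a(F)/S(1229) = 0/(1/(1103 + 1229^(3/2))) = 0/(1/(1103 + 1229*√1229)) = 0*(1103 + 1229*√1229) = 0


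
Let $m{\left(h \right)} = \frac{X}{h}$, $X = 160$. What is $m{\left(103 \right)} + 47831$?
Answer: $\frac{4926753}{103} \approx 47833.0$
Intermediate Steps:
$m{\left(h \right)} = \frac{160}{h}$
$m{\left(103 \right)} + 47831 = \frac{160}{103} + 47831 = \frac{4926753}{103}$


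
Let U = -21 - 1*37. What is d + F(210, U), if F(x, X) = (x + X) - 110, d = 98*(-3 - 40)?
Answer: -4172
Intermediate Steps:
U = -58 (U = -21 - 37 = -58)
d = -4214 (d = 98*(-43) = -4214)
F(x, X) = -110 + X + x (F(x, X) = (X + x) - 110 = -110 + X + x)
d + F(210, U) = -4214 + (-110 - 58 + 210) = -4214 + 42 = -4172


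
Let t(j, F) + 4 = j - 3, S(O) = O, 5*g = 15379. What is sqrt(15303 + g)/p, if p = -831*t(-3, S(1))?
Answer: sqrt(459470)/41550 ≈ 0.016314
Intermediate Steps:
g = 15379/5 (g = (1/5)*15379 = 15379/5 ≈ 3075.8)
t(j, F) = -7 + j (t(j, F) = -4 + (j - 3) = -4 + (-3 + j) = -7 + j)
p = 8310 (p = -831*(-7 - 3) = -831*(-10) = 8310)
sqrt(15303 + g)/p = sqrt(15303 + 15379/5)/8310 = sqrt(91894/5)*(1/8310) = (sqrt(459470)/5)*(1/8310) = sqrt(459470)/41550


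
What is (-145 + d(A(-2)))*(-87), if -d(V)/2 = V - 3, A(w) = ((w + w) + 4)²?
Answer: 12093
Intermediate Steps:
A(w) = (4 + 2*w)² (A(w) = (2*w + 4)² = (4 + 2*w)²)
d(V) = 6 - 2*V (d(V) = -2*(V - 3) = -2*(-3 + V) = 6 - 2*V)
(-145 + d(A(-2)))*(-87) = (-145 + (6 - 8*(2 - 2)²))*(-87) = (-145 + (6 - 8*0²))*(-87) = (-145 + (6 - 8*0))*(-87) = (-145 + (6 - 2*0))*(-87) = (-145 + (6 + 0))*(-87) = (-145 + 6)*(-87) = -139*(-87) = 12093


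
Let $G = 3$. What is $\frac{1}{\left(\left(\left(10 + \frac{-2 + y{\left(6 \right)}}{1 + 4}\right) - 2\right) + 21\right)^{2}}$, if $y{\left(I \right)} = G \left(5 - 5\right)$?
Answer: $\frac{25}{20449} \approx 0.0012226$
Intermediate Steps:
$y{\left(I \right)} = 0$ ($y{\left(I \right)} = 3 \left(5 - 5\right) = 3 \cdot 0 = 0$)
$\frac{1}{\left(\left(\left(10 + \frac{-2 + y{\left(6 \right)}}{1 + 4}\right) - 2\right) + 21\right)^{2}} = \frac{1}{\left(\left(\left(10 + \frac{-2 + 0}{1 + 4}\right) - 2\right) + 21\right)^{2}} = \frac{1}{\left(\left(\left(10 - \frac{2}{5}\right) - 2\right) + 21\right)^{2}} = \frac{1}{\left(\left(\frac{48}{5} - 2\right) + 21\right)^{2}} = \frac{1}{\left(\frac{38}{5} + 21\right)^{2}} = \frac{1}{\left(\frac{143}{5}\right)^{2}} = \frac{1}{\frac{20449}{25}} = \frac{25}{20449}$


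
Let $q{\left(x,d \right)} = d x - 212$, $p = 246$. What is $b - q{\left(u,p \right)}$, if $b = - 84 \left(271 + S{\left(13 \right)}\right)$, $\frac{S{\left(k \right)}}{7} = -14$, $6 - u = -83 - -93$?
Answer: $-13336$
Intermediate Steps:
$u = -4$ ($u = 6 - \left(-83 - -93\right) = 6 - \left(-83 + 93\right) = 6 - 10 = -4$)
$S{\left(k \right)} = -98$ ($S{\left(k \right)} = 7 \left(-14\right) = -98$)
$q{\left(x,d \right)} = -212 + d x$
$b = -14532$ ($b = - 84 \left(271 - 98\right) = \left(-84\right) 173 = -14532$)
$b - q{\left(u,p \right)} = -14532 - \left(-212 + 246 \left(-4\right)\right) = -14532 - \left(-212 - 984\right) = -14532 - -1196 = -14532 + 1196 = -13336$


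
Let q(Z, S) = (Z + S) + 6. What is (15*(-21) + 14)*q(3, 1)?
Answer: -3010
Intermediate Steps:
q(Z, S) = 6 + S + Z (q(Z, S) = (S + Z) + 6 = 6 + S + Z)
(15*(-21) + 14)*q(3, 1) = (15*(-21) + 14)*(6 + 1 + 3) = (-315 + 14)*10 = -301*10 = -3010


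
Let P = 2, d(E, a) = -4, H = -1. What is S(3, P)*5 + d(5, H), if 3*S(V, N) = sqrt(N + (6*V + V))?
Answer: -4 + 5*sqrt(23)/3 ≈ 3.9931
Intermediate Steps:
S(V, N) = sqrt(N + 7*V)/3 (S(V, N) = sqrt(N + (6*V + V))/3 = sqrt(N + 7*V)/3)
S(3, P)*5 + d(5, H) = (sqrt(2 + 7*3)/3)*5 - 4 = (sqrt(2 + 21)/3)*5 - 4 = (sqrt(23)/3)*5 - 4 = 5*sqrt(23)/3 - 4 = -4 + 5*sqrt(23)/3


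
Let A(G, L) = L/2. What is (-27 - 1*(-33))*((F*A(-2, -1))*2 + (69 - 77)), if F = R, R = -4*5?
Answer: 72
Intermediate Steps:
R = -20
A(G, L) = L/2 (A(G, L) = L*(½) = L/2)
F = -20
(-27 - 1*(-33))*((F*A(-2, -1))*2 + (69 - 77)) = (-27 - 1*(-33))*(-10*(-1)*2 + (69 - 77)) = (-27 + 33)*(-20*(-½)*2 - 8) = 6*(10*2 - 8) = 6*(20 - 8) = 6*12 = 72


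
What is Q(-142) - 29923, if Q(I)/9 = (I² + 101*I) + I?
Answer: 21197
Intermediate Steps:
Q(I) = 9*I² + 918*I (Q(I) = 9*((I² + 101*I) + I) = 9*(I² + 102*I) = 9*I² + 918*I)
Q(-142) - 29923 = 9*(-142)*(102 - 142) - 29923 = 9*(-142)*(-40) - 29923 = 51120 - 29923 = 21197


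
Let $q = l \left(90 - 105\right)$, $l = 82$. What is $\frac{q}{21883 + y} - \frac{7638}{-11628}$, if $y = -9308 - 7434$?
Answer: $\frac{218987}{524382} \approx 0.41761$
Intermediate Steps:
$y = -16742$ ($y = -9308 - 7434 = -16742$)
$q = -1230$ ($q = 82 \left(90 - 105\right) = 82 \left(-15\right) = -1230$)
$\frac{q}{21883 + y} - \frac{7638}{-11628} = - \frac{1230}{21883 - 16742} - \frac{7638}{-11628} = - \frac{1230}{5141} - - \frac{67}{102} = \left(-1230\right) \frac{1}{5141} + \frac{67}{102} = - \frac{1230}{5141} + \frac{67}{102} = \frac{218987}{524382}$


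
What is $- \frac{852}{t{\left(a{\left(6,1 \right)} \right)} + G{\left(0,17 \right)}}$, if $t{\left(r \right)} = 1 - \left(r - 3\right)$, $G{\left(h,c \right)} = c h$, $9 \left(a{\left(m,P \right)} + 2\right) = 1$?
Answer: $- \frac{7668}{53} \approx -144.68$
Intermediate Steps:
$a{\left(m,P \right)} = - \frac{17}{9}$ ($a{\left(m,P \right)} = -2 + \frac{1}{9} \cdot 1 = -2 + \frac{1}{9} = - \frac{17}{9}$)
$t{\left(r \right)} = 4 - r$ ($t{\left(r \right)} = 1 - \left(-3 + r\right) = 4 - r$)
$- \frac{852}{t{\left(a{\left(6,1 \right)} \right)} + G{\left(0,17 \right)}} = - \frac{852}{\left(4 - - \frac{17}{9}\right) + 17 \cdot 0} = - \frac{852}{\left(4 + \frac{17}{9}\right) + 0} = - \frac{852}{\frac{53}{9} + 0} = - \frac{852}{\frac{53}{9}} = \left(-852\right) \frac{9}{53} = - \frac{7668}{53}$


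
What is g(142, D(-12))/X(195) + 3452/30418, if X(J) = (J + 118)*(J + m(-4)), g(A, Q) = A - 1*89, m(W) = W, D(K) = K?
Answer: 103991535/909239647 ≈ 0.11437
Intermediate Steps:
g(A, Q) = -89 + A (g(A, Q) = A - 89 = -89 + A)
X(J) = (-4 + J)*(118 + J) (X(J) = (J + 118)*(J - 4) = (118 + J)*(-4 + J) = (-4 + J)*(118 + J))
g(142, D(-12))/X(195) + 3452/30418 = (-89 + 142)/(-472 + 195² + 114*195) + 3452/30418 = 53/(-472 + 38025 + 22230) + 3452*(1/30418) = 53/59783 + 1726/15209 = 103991535/909239647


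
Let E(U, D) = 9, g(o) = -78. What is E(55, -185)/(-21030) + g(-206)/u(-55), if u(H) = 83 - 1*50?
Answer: -182293/77110 ≈ -2.3641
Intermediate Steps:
u(H) = 33 (u(H) = 83 - 50 = 33)
E(55, -185)/(-21030) + g(-206)/u(-55) = 9/(-21030) - 78/33 = 9*(-1/21030) - 78*1/33 = -3/7010 - 26/11 = -182293/77110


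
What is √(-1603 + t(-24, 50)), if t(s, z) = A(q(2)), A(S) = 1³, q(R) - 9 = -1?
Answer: 3*I*√178 ≈ 40.025*I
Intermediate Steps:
q(R) = 8 (q(R) = 9 - 1 = 8)
A(S) = 1
t(s, z) = 1
√(-1603 + t(-24, 50)) = √(-1603 + 1) = √(-1602) = 3*I*√178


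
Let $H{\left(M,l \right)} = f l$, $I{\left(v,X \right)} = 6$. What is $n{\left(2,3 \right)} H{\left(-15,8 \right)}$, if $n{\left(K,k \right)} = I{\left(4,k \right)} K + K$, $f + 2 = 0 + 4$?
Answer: $224$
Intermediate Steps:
$f = 2$ ($f = -2 + \left(0 + 4\right) = -2 + 4 = 2$)
$H{\left(M,l \right)} = 2 l$
$n{\left(K,k \right)} = 7 K$ ($n{\left(K,k \right)} = 6 K + K = 7 K$)
$n{\left(2,3 \right)} H{\left(-15,8 \right)} = 7 \cdot 2 \cdot 2 \cdot 8 = 14 \cdot 16 = 224$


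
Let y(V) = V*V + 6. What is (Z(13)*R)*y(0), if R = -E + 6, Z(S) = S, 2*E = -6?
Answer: 702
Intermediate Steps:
E = -3 (E = (½)*(-6) = -3)
y(V) = 6 + V² (y(V) = V² + 6 = 6 + V²)
R = 9 (R = -1*(-3) + 6 = 3 + 6 = 9)
(Z(13)*R)*y(0) = (13*9)*(6 + 0²) = 117*(6 + 0) = 117*6 = 702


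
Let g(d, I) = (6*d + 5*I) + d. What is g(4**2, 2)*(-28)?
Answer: -3416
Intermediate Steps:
g(d, I) = 5*I + 7*d (g(d, I) = (5*I + 6*d) + d = 5*I + 7*d)
g(4**2, 2)*(-28) = (5*2 + 7*4**2)*(-28) = (10 + 7*16)*(-28) = (10 + 112)*(-28) = 122*(-28) = -3416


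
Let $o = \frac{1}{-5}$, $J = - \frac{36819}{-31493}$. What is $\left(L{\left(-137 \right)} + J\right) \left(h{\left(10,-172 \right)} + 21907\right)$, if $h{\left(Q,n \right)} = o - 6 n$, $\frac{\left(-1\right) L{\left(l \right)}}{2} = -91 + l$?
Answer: $\frac{1651321431138}{157465} \approx 1.0487 \cdot 10^{7}$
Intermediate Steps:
$J = \frac{36819}{31493}$ ($J = \left(-36819\right) \left(- \frac{1}{31493}\right) = \frac{36819}{31493} \approx 1.1691$)
$o = - \frac{1}{5} \approx -0.2$
$L{\left(l \right)} = 182 - 2 l$ ($L{\left(l \right)} = - 2 \left(-91 + l\right) = 182 - 2 l$)
$h{\left(Q,n \right)} = - \frac{1}{5} - 6 n$
$\left(L{\left(-137 \right)} + J\right) \left(h{\left(10,-172 \right)} + 21907\right) = \left(\left(182 - -274\right) + \frac{36819}{31493}\right) \left(\left(- \frac{1}{5} - -1032\right) + 21907\right) = \left(\left(182 + 274\right) + \frac{36819}{31493}\right) \left(\left(- \frac{1}{5} + 1032\right) + 21907\right) = \left(456 + \frac{36819}{31493}\right) \left(\frac{5159}{5} + 21907\right) = \frac{14397627}{31493} \cdot \frac{114694}{5} = \frac{1651321431138}{157465}$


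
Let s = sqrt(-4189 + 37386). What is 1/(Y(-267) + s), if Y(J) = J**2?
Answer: 801/57102116 - sqrt(33197)/5082088324 ≈ 1.3992e-5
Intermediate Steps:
s = sqrt(33197) ≈ 182.20
1/(Y(-267) + s) = 1/((-267)**2 + sqrt(33197)) = 1/(71289 + sqrt(33197))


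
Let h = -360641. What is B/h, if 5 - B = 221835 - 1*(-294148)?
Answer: 515978/360641 ≈ 1.4307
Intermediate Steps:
B = -515978 (B = 5 - (221835 - 1*(-294148)) = 5 - (221835 + 294148) = 5 - 1*515983 = 5 - 515983 = -515978)
B/h = -515978/(-360641) = -515978*(-1/360641) = 515978/360641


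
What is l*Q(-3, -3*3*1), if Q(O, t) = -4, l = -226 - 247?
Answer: 1892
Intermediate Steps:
l = -473
l*Q(-3, -3*3*1) = -473*(-4) = 1892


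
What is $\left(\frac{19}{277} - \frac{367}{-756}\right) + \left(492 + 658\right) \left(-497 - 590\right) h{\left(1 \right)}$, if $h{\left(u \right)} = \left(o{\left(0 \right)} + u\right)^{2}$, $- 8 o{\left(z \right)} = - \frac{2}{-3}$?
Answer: $- \frac{439927989379}{418824} \approx -1.0504 \cdot 10^{6}$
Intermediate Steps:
$o{\left(z \right)} = - \frac{1}{12}$ ($o{\left(z \right)} = - \frac{\left(-2\right) \frac{1}{-3}}{8} = - \frac{\left(-2\right) \left(- \frac{1}{3}\right)}{8} = \left(- \frac{1}{8}\right) \frac{2}{3} = - \frac{1}{12}$)
$h{\left(u \right)} = \left(- \frac{1}{12} + u\right)^{2}$
$\left(\frac{19}{277} - \frac{367}{-756}\right) + \left(492 + 658\right) \left(-497 - 590\right) h{\left(1 \right)} = \left(\frac{19}{277} - \frac{367}{-756}\right) + \left(492 + 658\right) \left(-497 - 590\right) \frac{\left(-1 + 12 \cdot 1\right)^{2}}{144} = \left(19 \cdot \frac{1}{277} - - \frac{367}{756}\right) + 1150 \left(-1087\right) \frac{\left(-1 + 12\right)^{2}}{144} = \left(\frac{19}{277} + \frac{367}{756}\right) - 1250050 \frac{11^{2}}{144} = \frac{116023}{209412} - 1250050 \cdot \frac{1}{144} \cdot 121 = \frac{116023}{209412} - \frac{75628025}{72} = - \frac{439927989379}{418824}$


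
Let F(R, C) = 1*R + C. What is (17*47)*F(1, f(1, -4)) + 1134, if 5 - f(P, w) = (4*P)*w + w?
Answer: 21908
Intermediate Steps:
f(P, w) = 5 - w - 4*P*w (f(P, w) = 5 - ((4*P)*w + w) = 5 - (4*P*w + w) = 5 - (w + 4*P*w) = 5 + (-w - 4*P*w) = 5 - w - 4*P*w)
F(R, C) = C + R (F(R, C) = R + C = C + R)
(17*47)*F(1, f(1, -4)) + 1134 = (17*47)*((5 - 1*(-4) - 4*1*(-4)) + 1) + 1134 = 799*((5 + 4 + 16) + 1) + 1134 = 799*(25 + 1) + 1134 = 799*26 + 1134 = 20774 + 1134 = 21908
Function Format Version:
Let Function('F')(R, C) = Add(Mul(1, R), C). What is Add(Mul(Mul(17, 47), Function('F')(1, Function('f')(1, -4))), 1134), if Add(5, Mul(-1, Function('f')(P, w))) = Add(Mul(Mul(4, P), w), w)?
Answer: 21908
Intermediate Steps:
Function('f')(P, w) = Add(5, Mul(-1, w), Mul(-4, P, w)) (Function('f')(P, w) = Add(5, Mul(-1, Add(Mul(Mul(4, P), w), w))) = Add(5, Mul(-1, Add(Mul(4, P, w), w))) = Add(5, Mul(-1, Add(w, Mul(4, P, w)))) = Add(5, Add(Mul(-1, w), Mul(-4, P, w))) = Add(5, Mul(-1, w), Mul(-4, P, w)))
Function('F')(R, C) = Add(C, R) (Function('F')(R, C) = Add(R, C) = Add(C, R))
Add(Mul(Mul(17, 47), Function('F')(1, Function('f')(1, -4))), 1134) = Add(Mul(Mul(17, 47), Add(Add(5, Mul(-1, -4), Mul(-4, 1, -4)), 1)), 1134) = Add(Mul(799, Add(Add(5, 4, 16), 1)), 1134) = Add(Mul(799, Add(25, 1)), 1134) = Add(Mul(799, 26), 1134) = Add(20774, 1134) = 21908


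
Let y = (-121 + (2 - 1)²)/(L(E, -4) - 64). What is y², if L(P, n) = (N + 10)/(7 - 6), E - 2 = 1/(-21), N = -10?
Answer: 225/64 ≈ 3.5156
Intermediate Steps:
E = 41/21 (E = 2 + 1/(-21) = 2 - 1/21 = 41/21 ≈ 1.9524)
L(P, n) = 0 (L(P, n) = (-10 + 10)/(7 - 6) = 0/1 = 0*1 = 0)
y = 15/8 (y = (-121 + (2 - 1)²)/(0 - 64) = (-121 + 1²)/(-64) = (-121 + 1)*(-1/64) = -120*(-1/64) = 15/8 ≈ 1.8750)
y² = (15/8)² = 225/64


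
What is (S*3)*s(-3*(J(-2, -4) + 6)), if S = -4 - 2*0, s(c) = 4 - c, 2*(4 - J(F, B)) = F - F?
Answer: -408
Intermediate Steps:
J(F, B) = 4 (J(F, B) = 4 - (F - F)/2 = 4 - ½*0 = 4 + 0 = 4)
S = -4 (S = -4 + 0 = -4)
(S*3)*s(-3*(J(-2, -4) + 6)) = (-4*3)*(4 - (-3)*(4 + 6)) = -12*(4 - (-3)*10) = -12*(4 - 1*(-30)) = -12*(4 + 30) = -12*34 = -408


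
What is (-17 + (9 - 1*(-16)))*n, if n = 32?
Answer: 256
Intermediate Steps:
(-17 + (9 - 1*(-16)))*n = (-17 + (9 - 1*(-16)))*32 = (-17 + (9 + 16))*32 = (-17 + 25)*32 = 8*32 = 256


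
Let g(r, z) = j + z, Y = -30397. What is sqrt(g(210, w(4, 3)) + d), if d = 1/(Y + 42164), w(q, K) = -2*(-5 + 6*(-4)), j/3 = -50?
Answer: I*sqrt(7577941)/287 ≈ 9.5917*I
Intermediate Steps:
j = -150 (j = 3*(-50) = -150)
w(q, K) = 58 (w(q, K) = -2*(-5 - 24) = -2*(-29) = 58)
g(r, z) = -150 + z
d = 1/11767 (d = 1/(-30397 + 42164) = 1/11767 ≈ 8.4983e-5)
sqrt(g(210, w(4, 3)) + d) = sqrt((-150 + 58) + 1/11767) = sqrt(-92 + 1/11767) = sqrt(-1082563/11767) = I*sqrt(7577941)/287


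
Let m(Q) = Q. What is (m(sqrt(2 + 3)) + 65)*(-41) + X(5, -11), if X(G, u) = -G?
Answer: -2670 - 41*sqrt(5) ≈ -2761.7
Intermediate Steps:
(m(sqrt(2 + 3)) + 65)*(-41) + X(5, -11) = (sqrt(2 + 3) + 65)*(-41) - 1*5 = (sqrt(5) + 65)*(-41) - 5 = (65 + sqrt(5))*(-41) - 5 = (-2665 - 41*sqrt(5)) - 5 = -2670 - 41*sqrt(5)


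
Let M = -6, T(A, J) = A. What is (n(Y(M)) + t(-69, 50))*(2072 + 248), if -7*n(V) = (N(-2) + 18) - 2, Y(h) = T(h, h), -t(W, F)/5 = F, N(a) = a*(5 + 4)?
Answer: -4055360/7 ≈ -5.7934e+5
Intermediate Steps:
N(a) = 9*a (N(a) = a*9 = 9*a)
t(W, F) = -5*F
Y(h) = h
n(V) = 2/7 (n(V) = -((9*(-2) + 18) - 2)/7 = -((-18 + 18) - 2)/7 = -(0 - 2)/7 = -1/7*(-2) = 2/7)
(n(Y(M)) + t(-69, 50))*(2072 + 248) = (2/7 - 5*50)*(2072 + 248) = (2/7 - 250)*2320 = -1748/7*2320 = -4055360/7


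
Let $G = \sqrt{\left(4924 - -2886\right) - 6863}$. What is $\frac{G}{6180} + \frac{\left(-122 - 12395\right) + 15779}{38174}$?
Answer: $\frac{1631}{19087} + \frac{\sqrt{947}}{6180} \approx 0.09043$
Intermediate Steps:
$G = \sqrt{947}$ ($G = \sqrt{\left(4924 + 2886\right) - 6863} = \sqrt{7810 - 6863} = \sqrt{947} \approx 30.773$)
$\frac{G}{6180} + \frac{\left(-122 - 12395\right) + 15779}{38174} = \frac{\sqrt{947}}{6180} + \frac{\left(-122 - 12395\right) + 15779}{38174} = \sqrt{947} \cdot \frac{1}{6180} + \left(-12517 + 15779\right) \frac{1}{38174} = \frac{\sqrt{947}}{6180} + 3262 \cdot \frac{1}{38174} = \frac{\sqrt{947}}{6180} + \frac{1631}{19087} = \frac{1631}{19087} + \frac{\sqrt{947}}{6180}$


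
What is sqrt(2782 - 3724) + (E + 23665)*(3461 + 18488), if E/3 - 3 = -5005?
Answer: 190056391 + I*sqrt(942) ≈ 1.9006e+8 + 30.692*I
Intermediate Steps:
E = -15006 (E = 9 + 3*(-5005) = 9 - 15015 = -15006)
sqrt(2782 - 3724) + (E + 23665)*(3461 + 18488) = sqrt(2782 - 3724) + (-15006 + 23665)*(3461 + 18488) = sqrt(-942) + 8659*21949 = I*sqrt(942) + 190056391 = 190056391 + I*sqrt(942)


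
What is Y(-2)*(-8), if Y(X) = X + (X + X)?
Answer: 48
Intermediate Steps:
Y(X) = 3*X (Y(X) = X + 2*X = 3*X)
Y(-2)*(-8) = (3*(-2))*(-8) = -6*(-8) = 48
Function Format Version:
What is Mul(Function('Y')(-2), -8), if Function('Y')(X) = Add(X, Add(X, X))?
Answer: 48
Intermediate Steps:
Function('Y')(X) = Mul(3, X) (Function('Y')(X) = Add(X, Mul(2, X)) = Mul(3, X))
Mul(Function('Y')(-2), -8) = Mul(Mul(3, -2), -8) = Mul(-6, -8) = 48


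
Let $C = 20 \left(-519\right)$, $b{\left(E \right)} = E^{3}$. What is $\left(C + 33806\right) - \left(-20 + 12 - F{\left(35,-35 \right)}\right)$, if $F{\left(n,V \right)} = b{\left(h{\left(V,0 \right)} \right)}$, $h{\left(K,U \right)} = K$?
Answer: $-19441$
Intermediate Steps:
$C = -10380$
$F{\left(n,V \right)} = V^{3}$
$\left(C + 33806\right) - \left(-20 + 12 - F{\left(35,-35 \right)}\right) = \left(-10380 + 33806\right) - \left(-20 + 12 + 42875\right) = 23426 - 42867 = -19441$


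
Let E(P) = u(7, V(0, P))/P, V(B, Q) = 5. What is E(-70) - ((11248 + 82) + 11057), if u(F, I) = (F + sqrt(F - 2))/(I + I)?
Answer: -2238701/100 - sqrt(5)/700 ≈ -22387.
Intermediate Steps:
u(F, I) = (F + sqrt(-2 + F))/(2*I) (u(F, I) = (F + sqrt(-2 + F))/((2*I)) = (F + sqrt(-2 + F))*(1/(2*I)) = (F + sqrt(-2 + F))/(2*I))
E(P) = (7/10 + sqrt(5)/10)/P (E(P) = ((1/2)*(7 + sqrt(-2 + 7))/5)/P = ((1/2)*(1/5)*(7 + sqrt(5)))/P = (7/10 + sqrt(5)/10)/P)
E(-70) - ((11248 + 82) + 11057) = (1/10)*(7 + sqrt(5))/(-70) - ((11248 + 82) + 11057) = (1/10)*(-1/70)*(7 + sqrt(5)) - (11330 + 11057) = (-1/100 - sqrt(5)/700) - 1*22387 = (-1/100 - sqrt(5)/700) - 22387 = -2238701/100 - sqrt(5)/700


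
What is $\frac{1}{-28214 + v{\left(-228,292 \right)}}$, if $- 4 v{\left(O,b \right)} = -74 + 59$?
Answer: $- \frac{4}{112841} \approx -3.5448 \cdot 10^{-5}$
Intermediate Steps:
$v{\left(O,b \right)} = \frac{15}{4}$ ($v{\left(O,b \right)} = - \frac{-74 + 59}{4} = \left(- \frac{1}{4}\right) \left(-15\right) = \frac{15}{4}$)
$\frac{1}{-28214 + v{\left(-228,292 \right)}} = \frac{1}{-28214 + \frac{15}{4}} = \frac{1}{- \frac{112841}{4}} = - \frac{4}{112841}$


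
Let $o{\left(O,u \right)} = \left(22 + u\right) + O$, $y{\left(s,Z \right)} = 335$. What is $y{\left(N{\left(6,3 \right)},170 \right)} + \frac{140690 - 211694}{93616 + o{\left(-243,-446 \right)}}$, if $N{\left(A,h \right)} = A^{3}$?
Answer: $\frac{10355637}{30983} \approx 334.24$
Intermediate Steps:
$o{\left(O,u \right)} = 22 + O + u$
$y{\left(N{\left(6,3 \right)},170 \right)} + \frac{140690 - 211694}{93616 + o{\left(-243,-446 \right)}} = 335 + \frac{140690 - 211694}{93616 - 667} = 335 - \frac{71004}{93616 - 667} = 335 - \frac{71004}{92949} = 335 - \frac{23668}{30983} = \frac{10355637}{30983}$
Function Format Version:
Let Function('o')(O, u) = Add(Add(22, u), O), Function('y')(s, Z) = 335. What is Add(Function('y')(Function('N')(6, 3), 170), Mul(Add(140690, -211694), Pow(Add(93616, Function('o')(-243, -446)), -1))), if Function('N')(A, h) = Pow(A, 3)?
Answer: Rational(10355637, 30983) ≈ 334.24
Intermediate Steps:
Function('o')(O, u) = Add(22, O, u)
Add(Function('y')(Function('N')(6, 3), 170), Mul(Add(140690, -211694), Pow(Add(93616, Function('o')(-243, -446)), -1))) = Add(335, Mul(Add(140690, -211694), Pow(Add(93616, Add(22, -243, -446)), -1))) = Add(335, Mul(-71004, Pow(Add(93616, -667), -1))) = Add(335, Mul(-71004, Pow(92949, -1))) = Add(335, Mul(-71004, Rational(1, 92949))) = Add(335, Rational(-23668, 30983)) = Rational(10355637, 30983)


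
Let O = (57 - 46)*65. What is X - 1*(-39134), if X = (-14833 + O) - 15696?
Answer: 9320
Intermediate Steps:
O = 715 (O = 11*65 = 715)
X = -29814 (X = (-14833 + 715) - 15696 = -14118 - 15696 = -29814)
X - 1*(-39134) = -29814 - 1*(-39134) = -29814 + 39134 = 9320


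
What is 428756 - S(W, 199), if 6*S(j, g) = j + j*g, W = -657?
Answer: 450656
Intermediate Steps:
S(j, g) = j/6 + g*j/6 (S(j, g) = (j + j*g)/6 = (j + g*j)/6 = j/6 + g*j/6)
428756 - S(W, 199) = 428756 - (-657)*(1 + 199)/6 = 428756 - (-657)*200/6 = 428756 - 1*(-21900) = 428756 + 21900 = 450656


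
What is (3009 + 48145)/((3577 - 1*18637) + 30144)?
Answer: 25577/7542 ≈ 3.3913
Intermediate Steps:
(3009 + 48145)/((3577 - 1*18637) + 30144) = 51154/((3577 - 18637) + 30144) = 51154/(-15060 + 30144) = 51154/15084 = 51154*(1/15084) = 25577/7542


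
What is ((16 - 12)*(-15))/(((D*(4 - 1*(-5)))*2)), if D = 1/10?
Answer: -100/3 ≈ -33.333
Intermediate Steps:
D = ⅒ ≈ 0.10000
((16 - 12)*(-15))/(((D*(4 - 1*(-5)))*2)) = ((16 - 12)*(-15))/((((4 - 1*(-5))/10)*2)) = (4*(-15))/((((4 + 5)/10)*2)) = -60/(((⅒)*9)*2) = -60/((9/10)*2) = -60/9/5 = -60*5/9 = -100/3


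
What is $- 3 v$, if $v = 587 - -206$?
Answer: $-2379$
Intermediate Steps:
$v = 793$ ($v = 587 + 206 = 793$)
$- 3 v = \left(-3\right) 793 = -2379$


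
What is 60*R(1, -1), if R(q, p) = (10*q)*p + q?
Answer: -540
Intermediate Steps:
R(q, p) = q + 10*p*q (R(q, p) = 10*p*q + q = q + 10*p*q)
60*R(1, -1) = 60*(1*(1 + 10*(-1))) = 60*(1*(1 - 10)) = 60*(1*(-9)) = 60*(-9) = -540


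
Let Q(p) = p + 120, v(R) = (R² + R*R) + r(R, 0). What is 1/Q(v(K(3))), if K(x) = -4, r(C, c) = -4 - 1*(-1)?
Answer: 1/149 ≈ 0.0067114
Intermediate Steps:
r(C, c) = -3 (r(C, c) = -4 + 1 = -3)
v(R) = -3 + 2*R² (v(R) = (R² + R*R) - 3 = (R² + R²) - 3 = 2*R² - 3 = -3 + 2*R²)
Q(p) = 120 + p
1/Q(v(K(3))) = 1/(120 + (-3 + 2*(-4)²)) = 1/(120 + (-3 + 2*16)) = 1/(120 + (-3 + 32)) = 1/(120 + 29) = 1/149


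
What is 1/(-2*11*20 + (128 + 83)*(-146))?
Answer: -1/31246 ≈ -3.2004e-5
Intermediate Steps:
1/(-2*11*20 + (128 + 83)*(-146)) = 1/(-22*20 + 211*(-146)) = 1/(-440 - 30806) = 1/(-31246) = -1/31246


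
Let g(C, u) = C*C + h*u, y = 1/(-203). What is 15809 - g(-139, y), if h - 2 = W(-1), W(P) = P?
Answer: -712935/203 ≈ -3512.0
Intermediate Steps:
h = 1 (h = 2 - 1 = 1)
y = -1/203 ≈ -0.0049261
g(C, u) = u + C² (g(C, u) = C*C + 1*u = C² + u = u + C²)
15809 - g(-139, y) = 15809 - (-1/203 + (-139)²) = 15809 - (-1/203 + 19321) = 15809 - 1*3922162/203 = 15809 - 3922162/203 = -712935/203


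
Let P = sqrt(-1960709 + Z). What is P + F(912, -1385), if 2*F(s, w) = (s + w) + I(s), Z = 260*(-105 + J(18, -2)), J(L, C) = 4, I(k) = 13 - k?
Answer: -686 + I*sqrt(1986969) ≈ -686.0 + 1409.6*I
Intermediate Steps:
Z = -26260 (Z = 260*(-105 + 4) = 260*(-101) = -26260)
F(s, w) = 13/2 + w/2 (F(s, w) = ((s + w) + (13 - s))/2 = (13 + w)/2 = 13/2 + w/2)
P = I*sqrt(1986969) (P = sqrt(-1960709 - 26260) = sqrt(-1986969) = I*sqrt(1986969) ≈ 1409.6*I)
P + F(912, -1385) = I*sqrt(1986969) + (13/2 + (1/2)*(-1385)) = I*sqrt(1986969) + (13/2 - 1385/2) = I*sqrt(1986969) - 686 = -686 + I*sqrt(1986969)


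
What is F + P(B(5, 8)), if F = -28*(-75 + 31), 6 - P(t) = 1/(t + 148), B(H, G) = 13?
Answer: 199317/161 ≈ 1238.0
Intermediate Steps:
P(t) = 6 - 1/(148 + t) (P(t) = 6 - 1/(t + 148) = 6 - 1/(148 + t))
F = 1232 (F = -28*(-44) = 1232)
F + P(B(5, 8)) = 1232 + (887 + 6*13)/(148 + 13) = 1232 + (887 + 78)/161 = 1232 + (1/161)*965 = 1232 + 965/161 = 199317/161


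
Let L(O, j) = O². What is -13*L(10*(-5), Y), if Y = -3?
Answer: -32500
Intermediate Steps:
-13*L(10*(-5), Y) = -13*(10*(-5))² = -13*(-50)² = -13*2500 = -32500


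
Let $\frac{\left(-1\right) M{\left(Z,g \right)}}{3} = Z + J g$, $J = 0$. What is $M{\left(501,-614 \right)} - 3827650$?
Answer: $-3829153$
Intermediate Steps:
$M{\left(Z,g \right)} = - 3 Z$ ($M{\left(Z,g \right)} = - 3 \left(Z + 0 g\right) = - 3 \left(Z + 0\right) = - 3 Z$)
$M{\left(501,-614 \right)} - 3827650 = \left(-3\right) 501 - 3827650 = -1503 - 3827650 = -3829153$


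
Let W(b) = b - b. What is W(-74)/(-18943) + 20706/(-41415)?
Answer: -6902/13805 ≈ -0.49996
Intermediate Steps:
W(b) = 0
W(-74)/(-18943) + 20706/(-41415) = 0/(-18943) + 20706/(-41415) = 0*(-1/18943) + 20706*(-1/41415) = 0 - 6902/13805 = -6902/13805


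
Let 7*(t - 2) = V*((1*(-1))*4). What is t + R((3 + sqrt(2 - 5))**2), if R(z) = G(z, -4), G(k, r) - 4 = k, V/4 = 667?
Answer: -10588/7 + 6*I*sqrt(3) ≈ -1512.6 + 10.392*I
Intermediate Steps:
V = 2668 (V = 4*667 = 2668)
t = -10658/7 (t = 2 + (2668*((1*(-1))*4))/7 = 2 + (2668*(-1*4))/7 = 2 + (2668*(-4))/7 = 2 + (1/7)*(-10672) = 2 - 10672/7 = -10658/7 ≈ -1522.6)
G(k, r) = 4 + k
R(z) = 4 + z
t + R((3 + sqrt(2 - 5))**2) = -10658/7 + (4 + (3 + sqrt(2 - 5))**2) = -10658/7 + (4 + (3 + sqrt(-3))**2) = -10658/7 + (4 + (3 + I*sqrt(3))**2) = -10630/7 + (3 + I*sqrt(3))**2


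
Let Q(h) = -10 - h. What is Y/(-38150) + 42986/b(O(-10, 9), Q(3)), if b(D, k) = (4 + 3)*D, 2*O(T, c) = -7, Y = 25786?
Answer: -234363951/133525 ≈ -1755.2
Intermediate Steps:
O(T, c) = -7/2 (O(T, c) = (1/2)*(-7) = -7/2)
b(D, k) = 7*D
Y/(-38150) + 42986/b(O(-10, 9), Q(3)) = 25786/(-38150) + 42986/((7*(-7/2))) = 25786*(-1/38150) + 42986/(-49/2) = -12893/19075 + 42986*(-2/49) = -12893/19075 - 85972/49 = -234363951/133525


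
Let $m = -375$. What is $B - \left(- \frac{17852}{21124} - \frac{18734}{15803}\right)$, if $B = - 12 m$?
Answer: $\frac{375719856543}{83455643} \approx 4502.0$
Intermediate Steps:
$B = 4500$ ($B = \left(-12\right) \left(-375\right) = 4500$)
$B - \left(- \frac{17852}{21124} - \frac{18734}{15803}\right) = 4500 - \left(- \frac{17852}{21124} - \frac{18734}{15803}\right) = 4500 - \left(\left(-17852\right) \frac{1}{21124} - \frac{18734}{15803}\right) = 4500 - \left(- \frac{4463}{5281} - \frac{18734}{15803}\right) = 4500 - - \frac{169463043}{83455643} = 4500 + \frac{169463043}{83455643} = \frac{375719856543}{83455643}$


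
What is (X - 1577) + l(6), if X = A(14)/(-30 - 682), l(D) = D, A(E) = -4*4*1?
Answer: -139817/89 ≈ -1571.0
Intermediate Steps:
A(E) = -16 (A(E) = -16*1 = -16)
X = 2/89 (X = -16/(-30 - 682) = -16/(-712) = -16*(-1/712) = 2/89 ≈ 0.022472)
(X - 1577) + l(6) = (2/89 - 1577) + 6 = -140351/89 + 6 = -139817/89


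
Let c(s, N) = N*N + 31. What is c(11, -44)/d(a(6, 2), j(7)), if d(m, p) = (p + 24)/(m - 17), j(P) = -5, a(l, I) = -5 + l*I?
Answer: -19670/19 ≈ -1035.3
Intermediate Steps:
c(s, N) = 31 + N**2 (c(s, N) = N**2 + 31 = 31 + N**2)
a(l, I) = -5 + I*l
d(m, p) = (24 + p)/(-17 + m)
c(11, -44)/d(a(6, 2), j(7)) = (31 + (-44)**2)/(((24 - 5)/(-17 + (-5 + 2*6)))) = (31 + 1936)/((19/(-17 + (-5 + 12)))) = 1967/((19/(-17 + 7))) = 1967/((19/(-10))) = 1967/((-1/10*19)) = 1967/(-19/10) = 1967*(-10/19) = -19670/19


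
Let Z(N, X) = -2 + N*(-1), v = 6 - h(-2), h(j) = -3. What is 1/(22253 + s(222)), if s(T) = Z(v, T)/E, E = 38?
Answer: 38/845603 ≈ 4.4938e-5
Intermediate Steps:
v = 9 (v = 6 - 1*(-3) = 6 + 3 = 9)
Z(N, X) = -2 - N
s(T) = -11/38 (s(T) = (-2 - 1*9)/38 = (-2 - 9)*(1/38) = -11*1/38 = -11/38)
1/(22253 + s(222)) = 1/(22253 - 11/38) = 1/(845603/38) = 38/845603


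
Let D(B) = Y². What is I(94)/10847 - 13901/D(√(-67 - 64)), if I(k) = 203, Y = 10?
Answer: -150763847/1084700 ≈ -138.99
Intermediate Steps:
D(B) = 100 (D(B) = 10² = 100)
I(94)/10847 - 13901/D(√(-67 - 64)) = 203/10847 - 13901/100 = -150763847/1084700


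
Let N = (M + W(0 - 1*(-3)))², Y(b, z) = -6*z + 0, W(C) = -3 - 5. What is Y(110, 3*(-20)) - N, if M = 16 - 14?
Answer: 324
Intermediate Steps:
W(C) = -8
M = 2
Y(b, z) = -6*z
N = 36 (N = (2 - 8)² = (-6)² = 36)
Y(110, 3*(-20)) - N = -18*(-20) - 1*36 = -6*(-60) - 36 = 360 - 36 = 324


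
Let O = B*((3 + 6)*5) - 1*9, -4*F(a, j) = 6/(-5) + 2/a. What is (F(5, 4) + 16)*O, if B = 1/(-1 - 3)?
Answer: -6561/20 ≈ -328.05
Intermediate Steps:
B = -¼ (B = 1/(-4) = -¼ ≈ -0.25000)
F(a, j) = 3/10 - 1/(2*a) (F(a, j) = -(6/(-5) + 2/a)/4 = -(6*(-⅕) + 2/a)/4 = -(-6/5 + 2/a)/4 = 3/10 - 1/(2*a))
O = -81/4 (O = -(3 + 6)*5/4 - 1*9 = -9*5/4 - 9 = -¼*45 - 9 = -45/4 - 9 = -81/4 ≈ -20.250)
(F(5, 4) + 16)*O = ((⅒)*(-5 + 3*5)/5 + 16)*(-81/4) = ((⅒)*(⅕)*(-5 + 15) + 16)*(-81/4) = ((⅒)*(⅕)*10 + 16)*(-81/4) = (⅕ + 16)*(-81/4) = (81/5)*(-81/4) = -6561/20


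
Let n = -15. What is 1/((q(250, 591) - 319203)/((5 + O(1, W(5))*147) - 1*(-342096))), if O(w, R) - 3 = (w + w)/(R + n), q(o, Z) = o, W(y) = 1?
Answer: -342521/318953 ≈ -1.0739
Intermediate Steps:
O(w, R) = 3 + 2*w/(-15 + R) (O(w, R) = 3 + (w + w)/(R - 15) = 3 + (2*w)/(-15 + R) = 3 + 2*w/(-15 + R))
1/((q(250, 591) - 319203)/((5 + O(1, W(5))*147) - 1*(-342096))) = 1/((250 - 319203)/((5 + ((-45 + 2*1 + 3*1)/(-15 + 1))*147) - 1*(-342096))) = 1/(-318953/((5 + ((-45 + 2 + 3)/(-14))*147) + 342096)) = 1/(-318953/((5 - 1/14*(-40)*147) + 342096)) = 1/(-318953/((5 + (20/7)*147) + 342096)) = 1/(-318953/((5 + 420) + 342096)) = 1/(-318953/(425 + 342096)) = 1/(-318953/342521) = -342521/318953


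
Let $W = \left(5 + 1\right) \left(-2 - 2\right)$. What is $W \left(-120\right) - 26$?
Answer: $2854$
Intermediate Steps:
$W = -24$ ($W = 6 \left(-4\right) = -24$)
$W \left(-120\right) - 26 = \left(-24\right) \left(-120\right) - 26 = 2880 - 26 = 2854$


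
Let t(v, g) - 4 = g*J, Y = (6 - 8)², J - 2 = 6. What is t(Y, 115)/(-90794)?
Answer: -42/4127 ≈ -0.010177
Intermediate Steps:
J = 8 (J = 2 + 6 = 8)
Y = 4 (Y = (-2)² = 4)
t(v, g) = 4 + 8*g (t(v, g) = 4 + g*8 = 4 + 8*g)
t(Y, 115)/(-90794) = (4 + 8*115)/(-90794) = (4 + 920)*(-1/90794) = 924*(-1/90794) = -42/4127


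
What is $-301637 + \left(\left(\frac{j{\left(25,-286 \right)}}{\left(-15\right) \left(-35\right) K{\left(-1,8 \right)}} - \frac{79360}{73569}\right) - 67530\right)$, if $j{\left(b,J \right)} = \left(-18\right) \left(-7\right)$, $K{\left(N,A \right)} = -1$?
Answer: $- \frac{678983600989}{1839225} \approx -3.6917 \cdot 10^{5}$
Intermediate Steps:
$j{\left(b,J \right)} = 126$
$-301637 + \left(\left(\frac{j{\left(25,-286 \right)}}{\left(-15\right) \left(-35\right) K{\left(-1,8 \right)}} - \frac{79360}{73569}\right) - 67530\right) = -301637 + \left(\left(\frac{126}{\left(-15\right) \left(-35\right) \left(-1\right)} - \frac{79360}{73569}\right) - 67530\right) = -301637 - \left(\frac{4968193930}{73569} + \frac{6}{25}\right) = -301637 + \left(\left(126 \left(- \frac{1}{525}\right) - \frac{79360}{73569}\right) - 67530\right) = -301637 - \frac{124205289664}{1839225} = - \frac{678983600989}{1839225}$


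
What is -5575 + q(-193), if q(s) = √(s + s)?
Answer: -5575 + I*√386 ≈ -5575.0 + 19.647*I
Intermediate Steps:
q(s) = √2*√s (q(s) = √(2*s) = √2*√s)
-5575 + q(-193) = -5575 + √2*√(-193) = -5575 + √2*(I*√193) = -5575 + I*√386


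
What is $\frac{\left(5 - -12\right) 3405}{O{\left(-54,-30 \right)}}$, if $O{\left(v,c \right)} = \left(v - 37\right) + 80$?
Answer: $- \frac{57885}{11} \approx -5262.3$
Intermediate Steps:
$O{\left(v,c \right)} = 43 + v$ ($O{\left(v,c \right)} = \left(-37 + v\right) + 80 = 43 + v$)
$\frac{\left(5 - -12\right) 3405}{O{\left(-54,-30 \right)}} = \frac{\left(5 - -12\right) 3405}{43 - 54} = \frac{\left(5 + 12\right) 3405}{-11} = 17 \cdot 3405 \left(- \frac{1}{11}\right) = 57885 \left(- \frac{1}{11}\right) = - \frac{57885}{11}$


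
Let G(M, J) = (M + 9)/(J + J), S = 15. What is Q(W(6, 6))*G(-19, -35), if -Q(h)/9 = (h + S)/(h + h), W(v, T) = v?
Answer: -9/4 ≈ -2.2500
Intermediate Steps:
Q(h) = -9*(15 + h)/(2*h) (Q(h) = -9*(h + 15)/(h + h) = -9*(15 + h)/(2*h))
G(M, J) = (9 + M)/(2*J) (G(M, J) = (9 + M)/((2*J)) = (9 + M)*(1/(2*J)) = (9 + M)/(2*J))
Q(W(6, 6))*G(-19, -35) = ((9/2)*(-15 - 1*6)/6)*((½)*(9 - 19)/(-35)) = ((9/2)*(⅙)*(-15 - 6))*((½)*(-1/35)*(-10)) = ((9/2)*(⅙)*(-21))*(⅐) = -63/4*⅐ = -9/4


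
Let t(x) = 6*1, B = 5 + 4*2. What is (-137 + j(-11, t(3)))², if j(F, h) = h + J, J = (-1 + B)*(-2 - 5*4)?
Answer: 156025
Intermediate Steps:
B = 13 (B = 5 + 8 = 13)
t(x) = 6
J = -264 (J = (-1 + 13)*(-2 - 5*4) = 12*(-2 - 20) = 12*(-22) = -264)
j(F, h) = -264 + h (j(F, h) = h - 264 = -264 + h)
(-137 + j(-11, t(3)))² = (-137 + (-264 + 6))² = (-137 - 258)² = (-395)² = 156025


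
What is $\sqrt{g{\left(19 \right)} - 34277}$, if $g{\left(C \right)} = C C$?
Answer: $2 i \sqrt{8479} \approx 184.16 i$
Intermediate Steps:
$g{\left(C \right)} = C^{2}$
$\sqrt{g{\left(19 \right)} - 34277} = \sqrt{19^{2} - 34277} = \sqrt{361 - 34277} = \sqrt{-33916} = 2 i \sqrt{8479}$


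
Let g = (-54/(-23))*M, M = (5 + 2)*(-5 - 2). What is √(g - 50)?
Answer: 2*I*√21827/23 ≈ 12.847*I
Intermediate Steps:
M = -49 (M = 7*(-7) = -49)
g = -2646/23 (g = -54/(-23)*(-49) = -54*(-1/23)*(-49) = (54/23)*(-49) = -2646/23 ≈ -115.04)
√(g - 50) = √(-2646/23 - 50) = √(-3796/23) = 2*I*√21827/23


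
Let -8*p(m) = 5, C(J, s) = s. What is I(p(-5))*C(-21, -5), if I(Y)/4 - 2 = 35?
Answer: -740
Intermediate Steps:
p(m) = -5/8 (p(m) = -⅛*5 = -5/8)
I(Y) = 148 (I(Y) = 8 + 4*35 = 8 + 140 = 148)
I(p(-5))*C(-21, -5) = 148*(-5) = -740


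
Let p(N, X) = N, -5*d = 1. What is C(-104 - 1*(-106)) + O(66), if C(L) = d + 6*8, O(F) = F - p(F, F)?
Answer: 239/5 ≈ 47.800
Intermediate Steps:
d = -⅕ (d = -⅕*1 = -⅕ ≈ -0.20000)
O(F) = 0 (O(F) = F - F = 0)
C(L) = 239/5 (C(L) = -⅕ + 6*8 = -⅕ + 48 = 239/5)
C(-104 - 1*(-106)) + O(66) = 239/5 + 0 = 239/5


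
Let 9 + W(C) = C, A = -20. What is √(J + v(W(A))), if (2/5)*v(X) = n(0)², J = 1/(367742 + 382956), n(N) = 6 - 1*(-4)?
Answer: √833650133442/57746 ≈ 15.811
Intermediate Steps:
n(N) = 10 (n(N) = 6 + 4 = 10)
J = 1/750698 ≈ 1.3321e-6
W(C) = -9 + C
v(X) = 250 (v(X) = (5/2)*10² = (5/2)*100 = 250)
√(J + v(W(A))) = √(1/750698 + 250) = √(187674501/750698) = √833650133442/57746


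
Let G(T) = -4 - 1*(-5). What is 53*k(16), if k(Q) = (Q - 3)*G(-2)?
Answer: 689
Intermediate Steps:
G(T) = 1 (G(T) = -4 + 5 = 1)
k(Q) = -3 + Q (k(Q) = (Q - 3)*1 = (-3 + Q)*1 = -3 + Q)
53*k(16) = 53*(-3 + 16) = 53*13 = 689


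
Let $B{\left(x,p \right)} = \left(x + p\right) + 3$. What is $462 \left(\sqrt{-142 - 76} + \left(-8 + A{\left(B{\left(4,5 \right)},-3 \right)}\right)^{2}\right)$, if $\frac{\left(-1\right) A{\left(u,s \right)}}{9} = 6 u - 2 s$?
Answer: $232894200 + 462 i \sqrt{218} \approx 2.3289 \cdot 10^{8} + 6821.4 i$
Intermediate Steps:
$B{\left(x,p \right)} = 3 + p + x$ ($B{\left(x,p \right)} = \left(p + x\right) + 3 = 3 + p + x$)
$A{\left(u,s \right)} = - 54 u + 18 s$ ($A{\left(u,s \right)} = - 9 \left(6 u - 2 s\right) = - 9 \left(- 2 s + 6 u\right) = - 54 u + 18 s$)
$462 \left(\sqrt{-142 - 76} + \left(-8 + A{\left(B{\left(4,5 \right)},-3 \right)}\right)^{2}\right) = 462 \left(\sqrt{-142 - 76} + \left(-8 + \left(- 54 \left(3 + 5 + 4\right) + 18 \left(-3\right)\right)\right)^{2}\right) = 462 \left(\sqrt{-218} + \left(-8 - 702\right)^{2}\right) = 462 \left(i \sqrt{218} + \left(-8 - 702\right)^{2}\right) = 462 \left(i \sqrt{218} + \left(-710\right)^{2}\right) = 462 \left(i \sqrt{218} + 504100\right) = 462 \left(504100 + i \sqrt{218}\right) = 232894200 + 462 i \sqrt{218}$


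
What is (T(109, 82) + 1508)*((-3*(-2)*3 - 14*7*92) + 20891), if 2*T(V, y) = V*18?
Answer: 29601677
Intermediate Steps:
T(V, y) = 9*V (T(V, y) = (V*18)/2 = (18*V)/2 = 9*V)
(T(109, 82) + 1508)*((-3*(-2)*3 - 14*7*92) + 20891) = (9*109 + 1508)*((-3*(-2)*3 - 14*7*92) + 20891) = (981 + 1508)*((6*3 - 98*92) + 20891) = 2489*((18 - 9016) + 20891) = 2489*(-8998 + 20891) = 2489*11893 = 29601677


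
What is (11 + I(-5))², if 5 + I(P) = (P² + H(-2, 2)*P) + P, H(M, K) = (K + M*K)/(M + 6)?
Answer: 3249/4 ≈ 812.25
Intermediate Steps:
H(M, K) = (K + K*M)/(6 + M)
I(P) = -5 + P² + P/2 (I(P) = -5 + ((P² + (2*(1 - 2)/(6 - 2))*P) + P) = -5 + ((P² + (2*(-1)/4)*P) + P) = -5 + ((P² + (2*(¼)*(-1))*P) + P) = -5 + ((P² - P/2) + P) = -5 + (P² + P/2) = -5 + P² + P/2)
(11 + I(-5))² = (11 + (-5 + (-5)² + (½)*(-5)))² = (11 + (-5 + 25 - 5/2))² = (11 + 35/2)² = (57/2)² = 3249/4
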